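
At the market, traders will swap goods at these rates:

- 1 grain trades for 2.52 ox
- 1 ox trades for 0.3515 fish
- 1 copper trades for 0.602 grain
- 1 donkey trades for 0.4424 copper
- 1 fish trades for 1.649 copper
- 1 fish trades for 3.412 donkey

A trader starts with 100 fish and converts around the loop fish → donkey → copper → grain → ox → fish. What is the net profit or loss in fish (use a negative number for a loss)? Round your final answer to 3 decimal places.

100 fish × 3.412 = 341.2 donkey
341.2 donkey × 0.4424 = 150.94688 copper
150.94688 copper × 0.602 = 90.87002176 grain
90.87002176 grain × 2.52 = 228.9924548352 ox
228.9924548352 ox × 0.3515 = 80.4908478745728 fish
Net change: 80.4908478745728 − 100 = -19.5091521254272 fish

-19.509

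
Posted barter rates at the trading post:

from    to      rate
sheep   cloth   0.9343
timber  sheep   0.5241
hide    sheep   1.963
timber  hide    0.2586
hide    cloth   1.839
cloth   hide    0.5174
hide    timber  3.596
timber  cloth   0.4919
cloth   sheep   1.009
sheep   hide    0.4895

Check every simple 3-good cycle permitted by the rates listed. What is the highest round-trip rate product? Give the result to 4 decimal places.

sheep→cloth→hide→sheep: 0.9343 × 0.5174 × 1.963 = 0.94893
sheep→hide→timber→sheep: 0.4895 × 3.596 × 0.5241 = 0.92254
hide→timber→cloth→hide: 3.596 × 0.4919 × 0.5174 = 0.91521
sheep→hide→cloth→sheep: 0.4895 × 1.839 × 1.009 = 0.90829
Maximum is sheep→cloth→hide→sheep at 0.9489; no arbitrage — every cycle loses value.

0.9489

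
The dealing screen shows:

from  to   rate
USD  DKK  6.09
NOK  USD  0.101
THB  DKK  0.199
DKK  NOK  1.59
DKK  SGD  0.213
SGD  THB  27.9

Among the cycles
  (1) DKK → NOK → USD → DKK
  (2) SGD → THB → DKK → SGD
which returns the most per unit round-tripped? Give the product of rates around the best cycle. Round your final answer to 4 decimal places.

1.1826

(1) 1.59 × 0.101 × 6.09 = 0.97799
(2) 27.9 × 0.199 × 0.213 = 1.18260
Highest is cycle (2) at 1.1826 (>1, arbitrage).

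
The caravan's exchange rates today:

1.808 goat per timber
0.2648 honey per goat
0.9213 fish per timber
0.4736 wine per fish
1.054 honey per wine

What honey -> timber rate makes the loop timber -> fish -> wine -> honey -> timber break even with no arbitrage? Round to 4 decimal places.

2.1744

Known legs of the cycle: 0.9213 × 0.4736 × 1.054 = 0.45988937472
For no arbitrage the full-cycle product must be 1, so the missing rate is 1 / 0.45988937472 ≈ 2.174436.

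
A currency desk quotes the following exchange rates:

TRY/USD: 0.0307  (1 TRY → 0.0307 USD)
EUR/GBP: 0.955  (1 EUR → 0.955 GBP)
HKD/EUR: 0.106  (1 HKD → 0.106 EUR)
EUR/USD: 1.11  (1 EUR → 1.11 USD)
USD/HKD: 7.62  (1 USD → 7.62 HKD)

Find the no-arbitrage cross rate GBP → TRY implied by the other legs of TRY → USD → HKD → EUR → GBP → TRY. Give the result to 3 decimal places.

Known legs of the cycle: 0.0307 × 7.62 × 0.106 × 0.955 = 0.02368113882
For no arbitrage the full-cycle product must be 1, so the missing rate is 1 / 0.02368113882 ≈ 42.22770.

42.228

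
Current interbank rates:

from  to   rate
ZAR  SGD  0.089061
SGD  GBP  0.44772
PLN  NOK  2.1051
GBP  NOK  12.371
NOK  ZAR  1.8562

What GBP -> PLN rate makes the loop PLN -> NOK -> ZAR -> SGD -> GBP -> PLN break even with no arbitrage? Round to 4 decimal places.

6.4181

Known legs of the cycle: 2.1051 × 1.8562 × 0.089061 × 0.44772 = 0.1558086490005494904
For no arbitrage the full-cycle product must be 1, so the missing rate is 1 / 0.1558086490005494904 ≈ 6.418129.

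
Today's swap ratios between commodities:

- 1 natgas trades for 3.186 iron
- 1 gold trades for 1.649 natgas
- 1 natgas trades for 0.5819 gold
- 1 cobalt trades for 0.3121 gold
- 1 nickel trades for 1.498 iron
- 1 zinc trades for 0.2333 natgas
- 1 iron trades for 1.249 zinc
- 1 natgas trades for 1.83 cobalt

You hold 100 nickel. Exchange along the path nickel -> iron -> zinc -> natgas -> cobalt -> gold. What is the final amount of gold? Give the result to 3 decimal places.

24.931

100 nickel × 1.498 = 149.8 iron
149.8 iron × 1.249 = 187.1002 zinc
187.1002 zinc × 0.2333 = 43.65047666 natgas
43.65047666 natgas × 1.83 = 79.8803722878 cobalt
79.8803722878 cobalt × 0.3121 = 24.93066419102238 gold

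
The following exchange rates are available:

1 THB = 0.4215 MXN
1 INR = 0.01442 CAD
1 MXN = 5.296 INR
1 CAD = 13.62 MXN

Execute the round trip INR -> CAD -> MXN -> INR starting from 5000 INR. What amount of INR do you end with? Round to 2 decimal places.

5200.68

5000 INR × 0.01442 = 72.1 CAD
72.1 CAD × 13.62 = 982.002 MXN
982.002 MXN × 5.296 = 5200.682592 INR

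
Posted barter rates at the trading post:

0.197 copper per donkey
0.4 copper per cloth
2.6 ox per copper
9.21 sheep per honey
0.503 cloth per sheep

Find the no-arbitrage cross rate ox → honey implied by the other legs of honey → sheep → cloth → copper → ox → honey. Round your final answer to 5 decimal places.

Known legs of the cycle: 9.21 × 0.503 × 0.4 × 2.6 = 4.8179352
For no arbitrage the full-cycle product must be 1, so the missing rate is 1 / 4.8179352 ≈ 0.2075578.

0.20756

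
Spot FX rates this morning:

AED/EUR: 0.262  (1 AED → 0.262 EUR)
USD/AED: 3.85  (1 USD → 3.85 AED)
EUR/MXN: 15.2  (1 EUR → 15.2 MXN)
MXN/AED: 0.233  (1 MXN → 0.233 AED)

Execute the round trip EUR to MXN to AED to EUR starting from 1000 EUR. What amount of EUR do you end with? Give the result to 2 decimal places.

1000 EUR × 15.2 = 15200 MXN
15200 MXN × 0.233 = 3541.6 AED
3541.6 AED × 0.262 = 927.8992 EUR

927.90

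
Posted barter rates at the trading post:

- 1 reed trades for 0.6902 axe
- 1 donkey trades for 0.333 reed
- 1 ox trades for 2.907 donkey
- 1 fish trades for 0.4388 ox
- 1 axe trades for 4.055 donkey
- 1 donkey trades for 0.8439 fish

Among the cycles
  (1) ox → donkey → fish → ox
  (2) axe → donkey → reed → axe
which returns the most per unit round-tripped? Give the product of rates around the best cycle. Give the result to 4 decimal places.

1.0765

(1) 2.907 × 0.8439 × 0.4388 = 1.07647
(2) 4.055 × 0.333 × 0.6902 = 0.93199
Highest is cycle (1) at 1.0765 (>1, arbitrage).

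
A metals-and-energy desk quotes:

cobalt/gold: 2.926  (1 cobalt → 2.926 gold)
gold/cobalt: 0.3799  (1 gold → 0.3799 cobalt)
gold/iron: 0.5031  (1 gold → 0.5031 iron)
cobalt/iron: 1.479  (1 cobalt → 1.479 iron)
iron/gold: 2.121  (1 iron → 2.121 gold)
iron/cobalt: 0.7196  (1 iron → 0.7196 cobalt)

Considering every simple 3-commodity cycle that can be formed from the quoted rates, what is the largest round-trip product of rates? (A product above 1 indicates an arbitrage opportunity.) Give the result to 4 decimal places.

cobalt→iron→gold→cobalt: 1.479 × 2.121 × 0.3799 = 1.19173
cobalt→gold→iron→cobalt: 2.926 × 0.5031 × 0.7196 = 1.05930
Maximum is cobalt→iron→gold→cobalt at 1.1917; arbitrage exists.

1.1917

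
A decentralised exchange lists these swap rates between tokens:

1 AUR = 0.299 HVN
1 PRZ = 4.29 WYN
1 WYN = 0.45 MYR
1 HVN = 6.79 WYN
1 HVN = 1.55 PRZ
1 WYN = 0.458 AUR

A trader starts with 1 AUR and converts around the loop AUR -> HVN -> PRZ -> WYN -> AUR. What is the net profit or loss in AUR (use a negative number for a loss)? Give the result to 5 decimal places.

-0.08940

1 AUR × 0.299 = 0.299 HVN
0.299 HVN × 1.55 = 0.46345 PRZ
0.46345 PRZ × 4.29 = 1.9882005 WYN
1.9882005 WYN × 0.458 = 0.910595829 AUR
Net change: 0.910595829 − 1 = -0.089404171 AUR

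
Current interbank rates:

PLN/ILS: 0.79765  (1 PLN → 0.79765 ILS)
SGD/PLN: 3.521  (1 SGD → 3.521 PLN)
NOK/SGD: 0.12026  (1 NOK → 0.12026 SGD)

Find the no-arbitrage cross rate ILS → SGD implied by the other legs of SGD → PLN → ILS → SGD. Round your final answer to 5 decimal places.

Known legs of the cycle: 3.521 × 0.79765 = 2.80852565
For no arbitrage the full-cycle product must be 1, so the missing rate is 1 / 2.80852565 ≈ 0.3560587.

0.35606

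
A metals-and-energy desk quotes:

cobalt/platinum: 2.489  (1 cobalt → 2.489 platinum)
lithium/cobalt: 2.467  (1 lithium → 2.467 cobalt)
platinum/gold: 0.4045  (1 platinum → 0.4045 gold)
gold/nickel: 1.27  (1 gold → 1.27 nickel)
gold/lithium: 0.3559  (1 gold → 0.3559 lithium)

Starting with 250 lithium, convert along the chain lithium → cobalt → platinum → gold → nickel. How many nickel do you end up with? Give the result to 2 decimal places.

250 lithium × 2.467 = 616.75 cobalt
616.75 cobalt × 2.489 = 1535.09075 platinum
1535.09075 platinum × 0.4045 = 620.944208375 gold
620.944208375 gold × 1.27 = 788.59914463625 nickel

788.60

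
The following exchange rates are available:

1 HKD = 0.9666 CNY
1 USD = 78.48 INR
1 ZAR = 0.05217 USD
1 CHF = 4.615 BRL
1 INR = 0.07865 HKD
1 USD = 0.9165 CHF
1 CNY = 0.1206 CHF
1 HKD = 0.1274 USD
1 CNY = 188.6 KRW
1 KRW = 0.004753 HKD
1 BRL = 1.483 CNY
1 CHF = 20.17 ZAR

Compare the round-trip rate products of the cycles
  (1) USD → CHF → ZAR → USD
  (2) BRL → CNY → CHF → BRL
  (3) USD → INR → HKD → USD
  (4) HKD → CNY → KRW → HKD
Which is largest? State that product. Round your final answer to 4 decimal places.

0.9644

(1) 0.9165 × 20.17 × 0.05217 = 0.96440
(2) 1.483 × 0.1206 × 4.615 = 0.82539
(3) 78.48 × 0.07865 × 0.1274 = 0.78637
(4) 0.9666 × 188.6 × 0.004753 = 0.86648
Highest is cycle (1) at 0.9644 (≤1, no arbitrage).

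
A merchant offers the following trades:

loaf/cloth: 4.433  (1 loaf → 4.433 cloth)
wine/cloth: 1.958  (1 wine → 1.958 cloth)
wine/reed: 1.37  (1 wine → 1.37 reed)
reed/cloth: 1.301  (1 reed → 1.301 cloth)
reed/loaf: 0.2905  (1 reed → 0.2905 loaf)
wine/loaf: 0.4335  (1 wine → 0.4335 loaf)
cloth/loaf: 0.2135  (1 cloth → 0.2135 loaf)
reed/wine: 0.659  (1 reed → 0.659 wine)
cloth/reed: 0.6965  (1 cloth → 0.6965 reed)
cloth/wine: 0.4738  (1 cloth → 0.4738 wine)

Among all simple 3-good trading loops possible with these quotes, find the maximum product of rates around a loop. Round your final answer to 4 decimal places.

wine→loaf→cloth→wine: 0.4335 × 4.433 × 0.4738 = 0.91050
wine→cloth→reed→wine: 1.958 × 0.6965 × 0.659 = 0.89871
cloth→reed→loaf→cloth: 0.6965 × 0.2905 × 4.433 = 0.89694
wine→reed→cloth→wine: 1.37 × 1.301 × 0.4738 = 0.84449
Maximum is wine→loaf→cloth→wine at 0.9105; no arbitrage — every cycle loses value.

0.9105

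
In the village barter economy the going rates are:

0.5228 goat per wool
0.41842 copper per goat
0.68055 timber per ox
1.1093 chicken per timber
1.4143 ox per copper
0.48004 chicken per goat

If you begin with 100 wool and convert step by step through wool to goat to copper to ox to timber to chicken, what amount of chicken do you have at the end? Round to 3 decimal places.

100 wool × 0.5228 = 52.28 goat
52.28 goat × 0.41842 = 21.8749976 copper
21.8749976 copper × 1.4143 = 30.93780910568 ox
30.93780910568 ox × 0.68055 = 21.054725986870524 timber
21.054725986870524 timber × 1.1093 = 23.3560075372354722732 chicken

23.356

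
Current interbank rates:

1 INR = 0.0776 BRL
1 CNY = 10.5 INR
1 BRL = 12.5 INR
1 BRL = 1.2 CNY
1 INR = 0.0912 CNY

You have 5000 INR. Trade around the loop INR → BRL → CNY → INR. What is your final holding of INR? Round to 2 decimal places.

5000 INR × 0.0776 = 388 BRL
388 BRL × 1.2 = 465.6 CNY
465.6 CNY × 10.5 = 4888.8 INR

4888.80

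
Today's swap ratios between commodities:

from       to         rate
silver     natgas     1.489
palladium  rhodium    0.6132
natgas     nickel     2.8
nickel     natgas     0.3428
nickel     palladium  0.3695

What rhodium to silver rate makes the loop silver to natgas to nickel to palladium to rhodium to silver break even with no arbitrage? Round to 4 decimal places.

Known legs of the cycle: 1.489 × 2.8 × 0.3695 × 0.6132 = 0.94464649608
For no arbitrage the full-cycle product must be 1, so the missing rate is 1 / 0.94464649608 ≈ 1.058597.

1.0586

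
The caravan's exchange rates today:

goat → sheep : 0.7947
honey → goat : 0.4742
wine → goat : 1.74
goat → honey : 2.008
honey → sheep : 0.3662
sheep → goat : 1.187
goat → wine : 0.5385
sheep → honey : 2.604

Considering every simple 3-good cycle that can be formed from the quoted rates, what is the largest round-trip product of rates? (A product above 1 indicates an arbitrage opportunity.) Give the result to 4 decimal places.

goat→sheep→honey→goat: 0.7947 × 2.604 × 0.4742 = 0.98131
goat→honey→sheep→goat: 2.008 × 0.3662 × 1.187 = 0.87284
Maximum is goat→sheep→honey→goat at 0.9813; no arbitrage — every cycle loses value.

0.9813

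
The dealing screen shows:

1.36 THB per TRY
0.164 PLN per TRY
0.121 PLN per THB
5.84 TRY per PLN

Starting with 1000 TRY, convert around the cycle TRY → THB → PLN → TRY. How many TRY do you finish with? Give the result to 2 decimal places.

961.03

1000 TRY × 1.36 = 1360 THB
1360 THB × 0.121 = 164.56 PLN
164.56 PLN × 5.84 = 961.0304 TRY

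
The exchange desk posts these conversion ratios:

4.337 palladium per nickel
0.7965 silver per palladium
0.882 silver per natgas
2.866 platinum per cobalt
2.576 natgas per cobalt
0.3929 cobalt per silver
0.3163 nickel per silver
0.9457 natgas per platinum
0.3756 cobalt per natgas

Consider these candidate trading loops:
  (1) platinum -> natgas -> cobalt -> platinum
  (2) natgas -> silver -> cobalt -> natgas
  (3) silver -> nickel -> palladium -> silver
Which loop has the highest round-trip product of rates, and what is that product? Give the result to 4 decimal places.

1.0926

(1) 0.9457 × 0.3756 × 2.866 = 1.01802
(2) 0.882 × 0.3929 × 2.576 = 0.89268
(3) 0.3163 × 4.337 × 0.7965 = 1.09263
Highest is cycle (3) at 1.0926 (>1, arbitrage).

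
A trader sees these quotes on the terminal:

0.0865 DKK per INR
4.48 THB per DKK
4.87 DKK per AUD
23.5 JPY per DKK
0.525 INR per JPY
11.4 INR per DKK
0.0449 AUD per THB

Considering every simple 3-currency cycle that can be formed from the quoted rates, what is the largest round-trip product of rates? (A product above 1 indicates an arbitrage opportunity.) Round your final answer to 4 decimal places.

1.0672

DKK→JPY→INR→DKK: 23.5 × 0.525 × 0.0865 = 1.06719
DKK→THB→AUD→DKK: 4.48 × 0.0449 × 4.87 = 0.97961
Maximum is DKK→JPY→INR→DKK at 1.0672; arbitrage exists.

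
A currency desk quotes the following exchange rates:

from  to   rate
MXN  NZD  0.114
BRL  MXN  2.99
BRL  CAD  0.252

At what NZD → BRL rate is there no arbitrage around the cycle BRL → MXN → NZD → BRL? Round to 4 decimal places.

2.9338

Known legs of the cycle: 2.99 × 0.114 = 0.34086
For no arbitrage the full-cycle product must be 1, so the missing rate is 1 / 0.34086 ≈ 2.933756.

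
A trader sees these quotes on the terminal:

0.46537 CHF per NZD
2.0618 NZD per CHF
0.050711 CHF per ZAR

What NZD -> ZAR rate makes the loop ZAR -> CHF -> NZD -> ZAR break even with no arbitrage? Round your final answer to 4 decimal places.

9.5643

Known legs of the cycle: 0.050711 × 2.0618 = 0.1045559398
For no arbitrage the full-cycle product must be 1, so the missing rate is 1 / 0.1045559398 ≈ 9.564258.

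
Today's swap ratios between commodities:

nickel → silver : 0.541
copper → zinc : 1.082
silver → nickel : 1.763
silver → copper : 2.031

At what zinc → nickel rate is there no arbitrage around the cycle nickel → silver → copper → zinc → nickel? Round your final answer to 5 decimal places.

0.84113

Known legs of the cycle: 0.541 × 2.031 × 1.082 = 1.188870222
For no arbitrage the full-cycle product must be 1, so the missing rate is 1 / 1.188870222 ≈ 0.8411347.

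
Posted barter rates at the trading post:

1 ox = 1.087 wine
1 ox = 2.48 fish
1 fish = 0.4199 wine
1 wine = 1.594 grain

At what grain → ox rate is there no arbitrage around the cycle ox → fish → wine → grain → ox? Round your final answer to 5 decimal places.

0.60244

Known legs of the cycle: 2.48 × 0.4199 × 1.594 = 1.659915088
For no arbitrage the full-cycle product must be 1, so the missing rate is 1 / 1.659915088 ≈ 0.6024405.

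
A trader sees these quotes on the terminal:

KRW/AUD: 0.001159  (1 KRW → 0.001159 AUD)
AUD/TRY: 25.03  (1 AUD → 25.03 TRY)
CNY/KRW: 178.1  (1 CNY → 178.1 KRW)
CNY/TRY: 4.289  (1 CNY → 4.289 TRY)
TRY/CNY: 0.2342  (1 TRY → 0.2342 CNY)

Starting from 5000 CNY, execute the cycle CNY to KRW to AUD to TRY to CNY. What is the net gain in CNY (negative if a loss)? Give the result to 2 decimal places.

1050.14

5000 CNY × 178.1 = 890500 KRW
890500 KRW × 0.001159 = 1032.0895 AUD
1032.0895 AUD × 25.03 = 25833.200185 TRY
25833.200185 TRY × 0.2342 = 6050.135483327 CNY
Net change: 6050.135483327 − 5000 = 1050.135483327 CNY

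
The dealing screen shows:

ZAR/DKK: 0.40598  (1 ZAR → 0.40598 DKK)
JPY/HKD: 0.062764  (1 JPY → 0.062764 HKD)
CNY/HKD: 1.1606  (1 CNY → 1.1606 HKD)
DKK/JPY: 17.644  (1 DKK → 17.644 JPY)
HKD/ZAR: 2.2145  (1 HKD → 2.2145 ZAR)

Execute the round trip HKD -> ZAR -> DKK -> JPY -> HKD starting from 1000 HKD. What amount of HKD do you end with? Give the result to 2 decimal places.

1000 HKD × 2.2145 = 2214.5 ZAR
2214.5 ZAR × 0.40598 = 899.04271 DKK
899.04271 DKK × 17.644 = 15862.70957524 JPY
15862.70957524 JPY × 0.062764 = 995.60710378036336 HKD

995.61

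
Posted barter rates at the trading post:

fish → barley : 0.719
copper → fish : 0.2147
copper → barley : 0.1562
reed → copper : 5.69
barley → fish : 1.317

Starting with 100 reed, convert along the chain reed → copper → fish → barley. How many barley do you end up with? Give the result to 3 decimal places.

100 reed × 5.69 = 569 copper
569 copper × 0.2147 = 122.1643 fish
122.1643 fish × 0.719 = 87.8361317 barley

87.836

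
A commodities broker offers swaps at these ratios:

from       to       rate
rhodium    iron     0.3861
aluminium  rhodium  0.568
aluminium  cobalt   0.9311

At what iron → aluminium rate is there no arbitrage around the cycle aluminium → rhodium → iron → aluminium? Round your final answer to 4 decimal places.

Known legs of the cycle: 0.568 × 0.3861 = 0.2193048
For no arbitrage the full-cycle product must be 1, so the missing rate is 1 / 0.2193048 ≈ 4.559864.

4.5599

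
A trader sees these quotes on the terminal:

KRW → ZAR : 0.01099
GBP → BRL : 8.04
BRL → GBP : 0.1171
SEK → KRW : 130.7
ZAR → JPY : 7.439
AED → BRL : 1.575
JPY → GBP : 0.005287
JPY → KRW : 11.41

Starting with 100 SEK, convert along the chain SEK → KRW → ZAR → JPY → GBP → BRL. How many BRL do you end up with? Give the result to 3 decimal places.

45.421

100 SEK × 130.7 = 13070 KRW
13070 KRW × 0.01099 = 143.6393 ZAR
143.6393 ZAR × 7.439 = 1068.5327527 JPY
1068.5327527 JPY × 0.005287 = 5.6493326635249 GBP
5.6493326635249 GBP × 8.04 = 45.420634614740196 BRL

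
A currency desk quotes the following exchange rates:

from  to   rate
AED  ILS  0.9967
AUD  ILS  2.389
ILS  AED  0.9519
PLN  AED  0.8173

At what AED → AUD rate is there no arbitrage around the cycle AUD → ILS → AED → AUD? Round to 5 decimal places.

0.43974

Known legs of the cycle: 2.389 × 0.9519 = 2.2740891
For no arbitrage the full-cycle product must be 1, so the missing rate is 1 / 2.2740891 ≈ 0.4397365.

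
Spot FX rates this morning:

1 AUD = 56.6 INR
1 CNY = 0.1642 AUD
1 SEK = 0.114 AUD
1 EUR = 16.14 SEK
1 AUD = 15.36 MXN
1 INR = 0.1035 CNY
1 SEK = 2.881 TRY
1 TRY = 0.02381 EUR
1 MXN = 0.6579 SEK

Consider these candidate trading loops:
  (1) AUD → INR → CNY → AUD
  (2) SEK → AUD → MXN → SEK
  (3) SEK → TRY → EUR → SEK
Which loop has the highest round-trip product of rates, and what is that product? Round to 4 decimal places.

(1) 56.6 × 0.1035 × 0.1642 = 0.96190
(2) 0.114 × 15.36 × 0.6579 = 1.15201
(3) 2.881 × 0.02381 × 16.14 = 1.10715
Highest is cycle (2) at 1.1520 (>1, arbitrage).

1.1520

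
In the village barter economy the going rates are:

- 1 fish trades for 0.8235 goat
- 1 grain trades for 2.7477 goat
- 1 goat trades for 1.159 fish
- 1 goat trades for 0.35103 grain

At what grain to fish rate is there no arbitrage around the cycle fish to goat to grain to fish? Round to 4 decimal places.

Known legs of the cycle: 0.8235 × 0.35103 = 0.289073205
For no arbitrage the full-cycle product must be 1, so the missing rate is 1 / 0.289073205 ≈ 3.459331.

3.4593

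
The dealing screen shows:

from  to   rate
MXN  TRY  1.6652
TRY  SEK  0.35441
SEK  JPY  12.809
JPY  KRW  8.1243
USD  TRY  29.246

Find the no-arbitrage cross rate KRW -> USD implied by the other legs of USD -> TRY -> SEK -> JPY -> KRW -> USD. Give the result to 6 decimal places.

Known legs of the cycle: 29.246 × 0.35441 × 12.809 × 8.1243 = 1078.632795168420282
For no arbitrage the full-cycle product must be 1, so the missing rate is 1 / 1078.632795168420282 ≈ 0.00092710.

0.000927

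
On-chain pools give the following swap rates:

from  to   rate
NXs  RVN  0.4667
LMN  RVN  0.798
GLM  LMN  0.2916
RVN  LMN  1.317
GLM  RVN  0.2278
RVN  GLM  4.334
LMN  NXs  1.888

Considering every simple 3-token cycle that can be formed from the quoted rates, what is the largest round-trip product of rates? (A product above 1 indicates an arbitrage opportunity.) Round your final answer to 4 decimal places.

1.1604

RVN→LMN→NXs→RVN: 1.317 × 1.888 × 0.4667 = 1.16045
RVN→GLM→LMN→RVN: 4.334 × 0.2916 × 0.798 = 1.00851
Maximum is RVN→LMN→NXs→RVN at 1.1604; arbitrage exists.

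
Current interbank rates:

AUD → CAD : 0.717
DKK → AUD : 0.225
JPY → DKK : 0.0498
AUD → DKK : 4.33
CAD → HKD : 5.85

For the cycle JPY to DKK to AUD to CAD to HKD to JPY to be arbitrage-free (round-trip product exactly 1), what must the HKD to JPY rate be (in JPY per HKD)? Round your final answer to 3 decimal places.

21.277

Known legs of the cycle: 0.0498 × 0.225 × 0.717 × 5.85 = 0.04699881225
For no arbitrage the full-cycle product must be 1, so the missing rate is 1 / 0.04699881225 ≈ 21.27713.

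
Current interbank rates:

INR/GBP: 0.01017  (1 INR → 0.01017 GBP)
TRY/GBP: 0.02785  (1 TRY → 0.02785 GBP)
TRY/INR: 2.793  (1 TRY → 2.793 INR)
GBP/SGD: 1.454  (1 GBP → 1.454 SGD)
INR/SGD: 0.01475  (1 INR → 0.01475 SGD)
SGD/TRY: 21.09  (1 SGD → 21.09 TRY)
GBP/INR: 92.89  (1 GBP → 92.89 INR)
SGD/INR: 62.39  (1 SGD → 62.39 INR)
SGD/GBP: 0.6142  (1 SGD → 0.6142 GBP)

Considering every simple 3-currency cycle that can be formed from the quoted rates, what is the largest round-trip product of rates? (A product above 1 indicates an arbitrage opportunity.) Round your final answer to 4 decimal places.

SGD→INR→GBP→SGD: 62.39 × 0.01017 × 1.454 = 0.92257
SGD→TRY→INR→SGD: 21.09 × 2.793 × 0.01475 = 0.86884
SGD→TRY→GBP→SGD: 21.09 × 0.02785 × 1.454 = 0.85402
SGD→GBP→INR→SGD: 0.6142 × 92.89 × 0.01475 = 0.84153
Maximum is SGD→INR→GBP→SGD at 0.9226; no arbitrage — every cycle loses value.

0.9226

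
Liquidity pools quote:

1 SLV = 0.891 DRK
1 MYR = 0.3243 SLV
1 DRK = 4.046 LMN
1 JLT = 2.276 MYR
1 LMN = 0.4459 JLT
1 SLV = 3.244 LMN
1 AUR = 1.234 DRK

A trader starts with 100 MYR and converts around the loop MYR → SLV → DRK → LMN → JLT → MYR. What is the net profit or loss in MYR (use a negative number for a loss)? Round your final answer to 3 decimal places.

100 MYR × 0.3243 = 32.43 SLV
32.43 SLV × 0.891 = 28.89513 DRK
28.89513 DRK × 4.046 = 116.90969598 LMN
116.90969598 LMN × 0.4459 = 52.130033437482 JLT
52.130033437482 JLT × 2.276 = 118.647956103709032 MYR
Net change: 118.647956103709032 − 100 = 18.647956103709032 MYR

18.648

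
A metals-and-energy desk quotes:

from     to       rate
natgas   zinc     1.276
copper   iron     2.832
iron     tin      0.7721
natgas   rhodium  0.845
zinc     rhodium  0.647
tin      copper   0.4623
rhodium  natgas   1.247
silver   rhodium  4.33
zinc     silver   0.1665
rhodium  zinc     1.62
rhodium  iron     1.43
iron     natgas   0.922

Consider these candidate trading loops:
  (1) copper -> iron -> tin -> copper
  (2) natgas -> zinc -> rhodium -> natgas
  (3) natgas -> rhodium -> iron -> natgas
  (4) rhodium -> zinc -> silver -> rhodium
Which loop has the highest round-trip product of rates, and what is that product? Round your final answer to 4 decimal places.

1.1679

(1) 2.832 × 0.7721 × 0.4623 = 1.01086
(2) 1.276 × 0.647 × 1.247 = 1.02949
(3) 0.845 × 1.43 × 0.922 = 1.11410
(4) 1.62 × 0.1665 × 4.33 = 1.16793
Highest is cycle (4) at 1.1679 (>1, arbitrage).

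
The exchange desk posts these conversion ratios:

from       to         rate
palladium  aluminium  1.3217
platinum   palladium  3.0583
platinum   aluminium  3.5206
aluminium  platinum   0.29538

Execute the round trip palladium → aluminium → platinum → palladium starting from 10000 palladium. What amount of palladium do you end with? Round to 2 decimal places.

10000 palladium × 1.3217 = 13217 aluminium
13217 aluminium × 0.29538 = 3904.03746 platinum
3904.03746 platinum × 3.0583 = 11939.717763918 palladium

11939.72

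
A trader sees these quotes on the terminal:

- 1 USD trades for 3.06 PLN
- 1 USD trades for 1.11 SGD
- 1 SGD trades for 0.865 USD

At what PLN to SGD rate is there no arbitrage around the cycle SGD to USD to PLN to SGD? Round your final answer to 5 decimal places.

0.37780

Known legs of the cycle: 0.865 × 3.06 = 2.6469
For no arbitrage the full-cycle product must be 1, so the missing rate is 1 / 2.6469 ≈ 0.3778004.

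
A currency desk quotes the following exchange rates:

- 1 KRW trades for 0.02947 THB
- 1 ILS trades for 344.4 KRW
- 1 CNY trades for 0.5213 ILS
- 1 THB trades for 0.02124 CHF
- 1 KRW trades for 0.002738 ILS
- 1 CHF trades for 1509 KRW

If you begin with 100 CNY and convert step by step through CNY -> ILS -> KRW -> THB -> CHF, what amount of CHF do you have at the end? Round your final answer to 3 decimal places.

100 CNY × 0.5213 = 52.13 ILS
52.13 ILS × 344.4 = 17953.572 KRW
17953.572 KRW × 0.02947 = 529.09176684 THB
529.09176684 THB × 0.02124 = 11.2379091276816 CHF

11.238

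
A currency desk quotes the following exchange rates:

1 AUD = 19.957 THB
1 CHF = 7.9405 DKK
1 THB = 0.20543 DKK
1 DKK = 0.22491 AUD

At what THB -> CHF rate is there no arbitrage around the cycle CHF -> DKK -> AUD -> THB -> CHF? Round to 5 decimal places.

Known legs of the cycle: 7.9405 × 0.22491 × 19.957 = 35.641163492235
For no arbitrage the full-cycle product must be 1, so the missing rate is 1 / 35.641163492235 ≈ 0.0280574.

0.02806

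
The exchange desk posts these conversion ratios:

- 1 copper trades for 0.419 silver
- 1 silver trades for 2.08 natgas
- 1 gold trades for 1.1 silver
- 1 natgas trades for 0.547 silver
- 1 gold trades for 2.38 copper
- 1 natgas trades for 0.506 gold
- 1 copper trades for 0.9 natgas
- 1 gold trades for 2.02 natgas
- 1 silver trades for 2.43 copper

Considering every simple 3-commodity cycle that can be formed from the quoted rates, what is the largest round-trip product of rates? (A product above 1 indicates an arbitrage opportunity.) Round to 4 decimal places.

silver→copper→natgas→silver: 2.43 × 0.9 × 0.547 = 1.19629
gold→silver→natgas→gold: 1.1 × 2.08 × 0.506 = 1.15773
gold→copper→natgas→gold: 2.38 × 0.9 × 0.506 = 1.08385
Maximum is silver→copper→natgas→silver at 1.1963; arbitrage exists.

1.1963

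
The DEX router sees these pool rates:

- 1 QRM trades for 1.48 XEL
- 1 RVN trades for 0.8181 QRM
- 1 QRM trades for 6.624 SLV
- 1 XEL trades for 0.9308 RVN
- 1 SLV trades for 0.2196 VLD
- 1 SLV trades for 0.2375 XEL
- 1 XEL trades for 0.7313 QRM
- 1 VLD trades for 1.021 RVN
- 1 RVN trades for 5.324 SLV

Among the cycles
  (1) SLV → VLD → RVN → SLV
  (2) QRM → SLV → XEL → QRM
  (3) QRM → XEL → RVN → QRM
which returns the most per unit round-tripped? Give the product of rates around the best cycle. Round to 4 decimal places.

(1) 0.2196 × 1.021 × 5.324 = 1.19370
(2) 6.624 × 0.2375 × 0.7313 = 1.15048
(3) 1.48 × 0.9308 × 0.8181 = 1.12700
Highest is cycle (1) at 1.1937 (>1, arbitrage).

1.1937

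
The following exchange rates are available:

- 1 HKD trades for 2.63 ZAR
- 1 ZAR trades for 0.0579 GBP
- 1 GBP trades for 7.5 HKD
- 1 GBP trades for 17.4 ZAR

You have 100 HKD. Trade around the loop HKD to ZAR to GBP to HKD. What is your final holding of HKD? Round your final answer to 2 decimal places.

100 HKD × 2.63 = 263 ZAR
263 ZAR × 0.0579 = 15.2277 GBP
15.2277 GBP × 7.5 = 114.20775 HKD

114.21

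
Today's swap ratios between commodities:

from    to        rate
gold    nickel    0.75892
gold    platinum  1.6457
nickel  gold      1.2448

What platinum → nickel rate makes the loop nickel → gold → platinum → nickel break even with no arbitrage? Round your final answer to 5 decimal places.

Known legs of the cycle: 1.2448 × 1.6457 = 2.04856736
For no arbitrage the full-cycle product must be 1, so the missing rate is 1 / 2.04856736 ≈ 0.4881460.

0.48815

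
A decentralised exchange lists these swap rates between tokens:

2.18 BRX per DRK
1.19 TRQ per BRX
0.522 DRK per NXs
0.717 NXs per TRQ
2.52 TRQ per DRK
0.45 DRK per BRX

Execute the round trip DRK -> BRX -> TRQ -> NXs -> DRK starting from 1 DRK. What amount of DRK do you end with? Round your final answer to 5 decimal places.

1 DRK × 2.18 = 2.18 BRX
2.18 BRX × 1.19 = 2.5942 TRQ
2.5942 TRQ × 0.717 = 1.8600414 NXs
1.8600414 NXs × 0.522 = 0.9709416108 DRK

0.97094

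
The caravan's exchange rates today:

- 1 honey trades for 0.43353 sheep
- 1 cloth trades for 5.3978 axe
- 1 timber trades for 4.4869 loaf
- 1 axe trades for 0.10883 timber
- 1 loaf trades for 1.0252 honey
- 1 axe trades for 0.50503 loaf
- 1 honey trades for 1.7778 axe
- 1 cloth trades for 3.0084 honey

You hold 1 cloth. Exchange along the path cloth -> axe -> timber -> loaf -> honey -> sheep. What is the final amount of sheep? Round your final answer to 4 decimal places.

1.1715

1 cloth × 5.3978 = 5.3978 axe
5.3978 axe × 0.10883 = 0.587442574 timber
0.587442574 timber × 4.4869 = 2.6357960852806 loaf
2.6357960852806 loaf × 1.0252 = 2.70221814662967112 honey
2.70221814662967112 honey × 0.43353 = 1.1714926331083613206536 sheep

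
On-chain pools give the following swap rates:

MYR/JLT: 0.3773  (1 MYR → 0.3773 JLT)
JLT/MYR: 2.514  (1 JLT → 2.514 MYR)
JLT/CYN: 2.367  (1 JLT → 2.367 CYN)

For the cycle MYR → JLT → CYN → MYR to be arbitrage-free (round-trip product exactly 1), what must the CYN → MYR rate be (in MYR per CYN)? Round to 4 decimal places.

Known legs of the cycle: 0.3773 × 2.367 = 0.8930691
For no arbitrage the full-cycle product must be 1, so the missing rate is 1 / 0.8930691 ≈ 1.119734.

1.1197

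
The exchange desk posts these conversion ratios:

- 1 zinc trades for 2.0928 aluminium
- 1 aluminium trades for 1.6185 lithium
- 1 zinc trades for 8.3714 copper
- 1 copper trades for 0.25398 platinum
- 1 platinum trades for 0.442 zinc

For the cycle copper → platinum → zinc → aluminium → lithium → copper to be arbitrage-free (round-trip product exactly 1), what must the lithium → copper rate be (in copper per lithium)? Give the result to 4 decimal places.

Known legs of the cycle: 0.25398 × 0.442 × 2.0928 × 1.6185 = 0.380243867522688
For no arbitrage the full-cycle product must be 1, so the missing rate is 1 / 0.380243867522688 ≈ 2.629891.

2.6299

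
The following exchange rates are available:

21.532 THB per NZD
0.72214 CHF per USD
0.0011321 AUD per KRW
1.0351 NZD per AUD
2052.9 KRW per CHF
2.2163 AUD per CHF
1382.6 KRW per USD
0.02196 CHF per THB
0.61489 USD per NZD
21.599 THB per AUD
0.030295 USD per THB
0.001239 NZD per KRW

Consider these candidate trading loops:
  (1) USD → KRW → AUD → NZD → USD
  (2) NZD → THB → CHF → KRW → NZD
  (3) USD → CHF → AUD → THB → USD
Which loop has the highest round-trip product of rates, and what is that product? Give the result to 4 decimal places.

(1) 1382.6 × 0.0011321 × 1.0351 × 0.61489 = 0.99623
(2) 21.532 × 0.02196 × 2052.9 × 0.001239 = 1.20270
(3) 0.72214 × 2.2163 × 21.599 × 0.030295 = 1.04726
Highest is cycle (2) at 1.2027 (>1, arbitrage).

1.2027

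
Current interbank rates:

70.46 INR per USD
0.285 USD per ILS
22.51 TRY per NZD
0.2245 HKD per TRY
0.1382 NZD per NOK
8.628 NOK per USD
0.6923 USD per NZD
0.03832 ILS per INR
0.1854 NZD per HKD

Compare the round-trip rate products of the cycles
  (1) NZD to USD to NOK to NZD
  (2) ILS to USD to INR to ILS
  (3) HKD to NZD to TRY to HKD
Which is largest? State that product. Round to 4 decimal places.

0.9369

(1) 0.6923 × 8.628 × 0.1382 = 0.82549
(2) 0.285 × 70.46 × 0.03832 = 0.76951
(3) 0.1854 × 22.51 × 0.2245 = 0.93692
Highest is cycle (3) at 0.9369 (≤1, no arbitrage).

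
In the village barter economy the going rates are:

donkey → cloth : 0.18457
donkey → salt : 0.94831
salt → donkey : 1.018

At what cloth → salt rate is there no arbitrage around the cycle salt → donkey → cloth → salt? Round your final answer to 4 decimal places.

Known legs of the cycle: 1.018 × 0.18457 = 0.18789226
For no arbitrage the full-cycle product must be 1, so the missing rate is 1 / 0.18789226 ≈ 5.322199.

5.3222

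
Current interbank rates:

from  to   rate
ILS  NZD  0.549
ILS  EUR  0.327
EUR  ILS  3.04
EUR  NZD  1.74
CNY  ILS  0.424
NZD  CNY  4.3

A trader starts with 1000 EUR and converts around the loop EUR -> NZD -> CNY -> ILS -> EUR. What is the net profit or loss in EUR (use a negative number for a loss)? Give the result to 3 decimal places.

1000 EUR × 1.74 = 1740 NZD
1740 NZD × 4.3 = 7482 CNY
7482 CNY × 0.424 = 3172.368 ILS
3172.368 ILS × 0.327 = 1037.364336 EUR
Net change: 1037.364336 − 1000 = 37.364336 EUR

37.364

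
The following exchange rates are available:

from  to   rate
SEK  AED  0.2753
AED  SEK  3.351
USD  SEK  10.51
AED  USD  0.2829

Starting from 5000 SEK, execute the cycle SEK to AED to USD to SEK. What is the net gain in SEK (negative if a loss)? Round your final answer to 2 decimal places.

5000 SEK × 0.2753 = 1376.5 AED
1376.5 AED × 0.2829 = 389.41185 USD
389.41185 USD × 10.51 = 4092.7185435 SEK
Net change: 4092.7185435 − 5000 = -907.2814565 SEK

-907.28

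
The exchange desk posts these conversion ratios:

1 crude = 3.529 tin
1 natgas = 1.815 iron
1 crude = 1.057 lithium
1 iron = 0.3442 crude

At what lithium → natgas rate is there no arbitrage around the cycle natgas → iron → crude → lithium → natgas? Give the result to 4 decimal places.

Known legs of the cycle: 1.815 × 0.3442 × 1.057 = 0.660332211
For no arbitrage the full-cycle product must be 1, so the missing rate is 1 / 0.660332211 ≈ 1.514389.

1.5144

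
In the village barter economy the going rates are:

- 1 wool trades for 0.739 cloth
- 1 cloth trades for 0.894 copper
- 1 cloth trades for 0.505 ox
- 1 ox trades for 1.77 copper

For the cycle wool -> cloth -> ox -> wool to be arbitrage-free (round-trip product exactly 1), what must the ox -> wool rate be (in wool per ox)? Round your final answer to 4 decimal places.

2.6796

Known legs of the cycle: 0.739 × 0.505 = 0.373195
For no arbitrage the full-cycle product must be 1, so the missing rate is 1 / 0.373195 ≈ 2.679564.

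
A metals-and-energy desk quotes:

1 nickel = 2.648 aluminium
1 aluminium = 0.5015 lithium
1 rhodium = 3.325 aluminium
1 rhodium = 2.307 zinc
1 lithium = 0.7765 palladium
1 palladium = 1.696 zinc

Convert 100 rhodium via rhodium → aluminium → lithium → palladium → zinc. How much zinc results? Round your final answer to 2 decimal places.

219.60

100 rhodium × 3.325 = 332.5 aluminium
332.5 aluminium × 0.5015 = 166.74875 lithium
166.74875 lithium × 0.7765 = 129.480404375 palladium
129.480404375 palladium × 1.696 = 219.59876582 zinc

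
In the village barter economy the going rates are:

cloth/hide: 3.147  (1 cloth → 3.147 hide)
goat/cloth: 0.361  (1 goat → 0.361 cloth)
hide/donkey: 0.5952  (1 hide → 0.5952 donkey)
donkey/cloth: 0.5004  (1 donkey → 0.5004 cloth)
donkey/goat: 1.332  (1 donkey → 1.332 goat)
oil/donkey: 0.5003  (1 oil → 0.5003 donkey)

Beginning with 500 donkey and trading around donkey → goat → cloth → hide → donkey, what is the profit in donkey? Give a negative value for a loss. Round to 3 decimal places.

500 donkey × 1.332 = 666 goat
666 goat × 0.361 = 240.426 cloth
240.426 cloth × 3.147 = 756.620622 hide
756.620622 hide × 0.5952 = 450.3405942144 donkey
Net change: 450.3405942144 − 500 = -49.6594057856 donkey

-49.659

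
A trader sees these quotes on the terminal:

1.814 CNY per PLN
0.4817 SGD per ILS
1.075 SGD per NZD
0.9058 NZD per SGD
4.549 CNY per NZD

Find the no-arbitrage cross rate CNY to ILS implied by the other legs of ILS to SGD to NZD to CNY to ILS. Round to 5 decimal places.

0.50382

Known legs of the cycle: 0.4817 × 0.9058 × 4.549 = 1.98483723914
For no arbitrage the full-cycle product must be 1, so the missing rate is 1 / 1.98483723914 ≈ 0.5038196.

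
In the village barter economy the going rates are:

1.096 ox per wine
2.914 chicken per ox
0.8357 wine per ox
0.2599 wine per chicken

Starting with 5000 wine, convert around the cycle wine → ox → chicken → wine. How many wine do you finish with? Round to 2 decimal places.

5000 wine × 1.096 = 5480 ox
5480 ox × 2.914 = 15968.72 chicken
15968.72 chicken × 0.2599 = 4150.270328 wine

4150.27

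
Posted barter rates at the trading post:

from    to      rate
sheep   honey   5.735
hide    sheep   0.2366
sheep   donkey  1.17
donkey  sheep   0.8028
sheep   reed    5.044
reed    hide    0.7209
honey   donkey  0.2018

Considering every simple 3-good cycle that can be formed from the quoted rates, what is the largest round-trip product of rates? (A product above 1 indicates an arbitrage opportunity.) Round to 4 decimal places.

sheep→honey→donkey→sheep: 5.735 × 0.2018 × 0.8028 = 0.92910
sheep→reed→hide→sheep: 5.044 × 0.7209 × 0.2366 = 0.86033
Maximum is sheep→honey→donkey→sheep at 0.9291; no arbitrage — every cycle loses value.

0.9291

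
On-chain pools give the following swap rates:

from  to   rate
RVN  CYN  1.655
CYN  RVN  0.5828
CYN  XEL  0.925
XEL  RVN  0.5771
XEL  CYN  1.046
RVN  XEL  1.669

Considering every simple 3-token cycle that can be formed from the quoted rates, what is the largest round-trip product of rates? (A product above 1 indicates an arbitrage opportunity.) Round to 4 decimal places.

1.0174

RVN→XEL→CYN→RVN: 1.669 × 1.046 × 0.5828 = 1.01744
RVN→CYN→XEL→RVN: 1.655 × 0.925 × 0.5771 = 0.88347
Maximum is RVN→XEL→CYN→RVN at 1.0174; arbitrage exists.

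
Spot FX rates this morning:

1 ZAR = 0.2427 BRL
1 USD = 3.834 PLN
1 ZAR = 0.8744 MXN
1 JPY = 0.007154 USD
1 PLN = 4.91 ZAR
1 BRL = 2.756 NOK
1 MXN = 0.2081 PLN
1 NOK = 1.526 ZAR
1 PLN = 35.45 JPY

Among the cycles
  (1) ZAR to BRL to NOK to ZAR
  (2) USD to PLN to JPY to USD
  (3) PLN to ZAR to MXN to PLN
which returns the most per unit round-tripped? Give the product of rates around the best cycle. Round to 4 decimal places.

(1) 0.2427 × 2.756 × 1.526 = 1.02071
(2) 3.834 × 35.45 × 0.007154 = 0.97234
(3) 4.91 × 0.8744 × 0.2081 = 0.89344
Highest is cycle (1) at 1.0207 (>1, arbitrage).

1.0207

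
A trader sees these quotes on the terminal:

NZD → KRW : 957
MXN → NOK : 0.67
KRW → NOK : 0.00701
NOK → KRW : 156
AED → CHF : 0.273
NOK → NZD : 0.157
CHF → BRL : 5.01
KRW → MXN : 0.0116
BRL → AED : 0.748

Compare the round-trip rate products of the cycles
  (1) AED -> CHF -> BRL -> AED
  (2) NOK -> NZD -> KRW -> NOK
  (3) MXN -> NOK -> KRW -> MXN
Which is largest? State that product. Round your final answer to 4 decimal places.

(1) 0.273 × 5.01 × 0.748 = 1.02306
(2) 0.157 × 957 × 0.00701 = 1.05325
(3) 0.67 × 156 × 0.0116 = 1.21243
Highest is cycle (3) at 1.2124 (>1, arbitrage).

1.2124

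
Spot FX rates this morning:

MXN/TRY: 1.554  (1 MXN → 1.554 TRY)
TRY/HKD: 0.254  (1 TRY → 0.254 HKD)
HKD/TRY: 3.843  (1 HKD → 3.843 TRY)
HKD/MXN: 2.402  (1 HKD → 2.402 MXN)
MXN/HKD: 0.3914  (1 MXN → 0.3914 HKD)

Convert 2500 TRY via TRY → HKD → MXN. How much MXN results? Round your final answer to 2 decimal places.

1525.27

2500 TRY × 0.254 = 635 HKD
635 HKD × 2.402 = 1525.27 MXN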